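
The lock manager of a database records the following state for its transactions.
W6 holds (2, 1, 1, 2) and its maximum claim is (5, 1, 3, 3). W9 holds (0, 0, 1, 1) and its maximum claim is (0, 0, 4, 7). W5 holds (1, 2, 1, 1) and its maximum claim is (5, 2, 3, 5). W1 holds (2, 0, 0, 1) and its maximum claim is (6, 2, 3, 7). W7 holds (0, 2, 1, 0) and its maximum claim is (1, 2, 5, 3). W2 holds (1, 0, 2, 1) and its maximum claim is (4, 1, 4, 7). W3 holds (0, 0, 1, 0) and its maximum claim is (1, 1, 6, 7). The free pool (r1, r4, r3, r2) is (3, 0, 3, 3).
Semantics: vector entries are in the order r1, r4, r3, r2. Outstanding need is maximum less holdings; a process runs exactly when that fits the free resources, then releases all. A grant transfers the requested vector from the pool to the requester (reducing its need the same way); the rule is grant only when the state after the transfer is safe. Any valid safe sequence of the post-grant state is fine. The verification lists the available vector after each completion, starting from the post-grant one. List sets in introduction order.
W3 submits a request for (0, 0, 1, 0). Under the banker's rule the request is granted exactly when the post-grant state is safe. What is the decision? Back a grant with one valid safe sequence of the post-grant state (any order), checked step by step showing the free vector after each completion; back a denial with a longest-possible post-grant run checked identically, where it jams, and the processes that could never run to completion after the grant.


GRANT: granting preserves safety; a valid post-grant sequence is W6, W5, W1, W9, W7, W2, W3.
Key observation: granting shrinks the pool to (3, 0, 2, 3), yet W6 still fits and the chain goes through.
Step-by-step check of the post-grant state:
  pool = (3, 0, 2, 3)
  W6 needs (3, 0, 2, 1) <= (3, 0, 2, 3) -> finishes; pool += (2, 1, 1, 2) = (5, 1, 3, 5)
  W5 needs (4, 0, 2, 4) <= (5, 1, 3, 5) -> finishes; pool += (1, 2, 1, 1) = (6, 3, 4, 6)
  W1 needs (4, 2, 3, 6) <= (6, 3, 4, 6) -> finishes; pool += (2, 0, 0, 1) = (8, 3, 4, 7)
  W9 needs (0, 0, 3, 6) <= (8, 3, 4, 7) -> finishes; pool += (0, 0, 1, 1) = (8, 3, 5, 8)
  W7 needs (1, 0, 4, 3) <= (8, 3, 5, 8) -> finishes; pool += (0, 2, 1, 0) = (8, 5, 6, 8)
  W2 needs (3, 1, 2, 6) <= (8, 5, 6, 8) -> finishes; pool += (1, 0, 2, 1) = (9, 5, 8, 9)
  W3 needs (1, 1, 4, 7) <= (9, 5, 8, 9) -> finishes; pool += (0, 0, 2, 0) = (9, 5, 10, 9)


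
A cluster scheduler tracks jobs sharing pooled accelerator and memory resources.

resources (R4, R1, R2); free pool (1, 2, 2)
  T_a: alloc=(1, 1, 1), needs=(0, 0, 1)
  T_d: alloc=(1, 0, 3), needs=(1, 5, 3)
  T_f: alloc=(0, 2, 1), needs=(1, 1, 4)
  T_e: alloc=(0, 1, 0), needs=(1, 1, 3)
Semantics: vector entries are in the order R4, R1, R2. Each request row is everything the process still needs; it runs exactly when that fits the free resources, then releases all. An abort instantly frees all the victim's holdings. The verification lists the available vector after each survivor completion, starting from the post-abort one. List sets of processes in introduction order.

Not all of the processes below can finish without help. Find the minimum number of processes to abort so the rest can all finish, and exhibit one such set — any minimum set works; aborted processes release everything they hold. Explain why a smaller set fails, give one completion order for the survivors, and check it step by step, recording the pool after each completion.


Abort T_f.
Key observation: T_d had no path to completion before; after the abort of T_f ((0, 2, 1) returned), step 2 is where it fits.
Minimality: the empty abort set fails — the state is deadlocked as it stands.
Survivors finish in the order: T_a, T_d, T_e. Step-by-step check (pool after the aborts first):
  pool = (1, 4, 3)
  T_a needs (0, 0, 1) <= (1, 4, 3) -> finishes; pool += (1, 1, 1) = (2, 5, 4)
  T_d needs (1, 5, 3) <= (2, 5, 4) -> finishes; pool += (1, 0, 3) = (3, 5, 7)
  T_e needs (1, 1, 3) <= (3, 5, 7) -> finishes; pool += (0, 1, 0) = (3, 6, 7)


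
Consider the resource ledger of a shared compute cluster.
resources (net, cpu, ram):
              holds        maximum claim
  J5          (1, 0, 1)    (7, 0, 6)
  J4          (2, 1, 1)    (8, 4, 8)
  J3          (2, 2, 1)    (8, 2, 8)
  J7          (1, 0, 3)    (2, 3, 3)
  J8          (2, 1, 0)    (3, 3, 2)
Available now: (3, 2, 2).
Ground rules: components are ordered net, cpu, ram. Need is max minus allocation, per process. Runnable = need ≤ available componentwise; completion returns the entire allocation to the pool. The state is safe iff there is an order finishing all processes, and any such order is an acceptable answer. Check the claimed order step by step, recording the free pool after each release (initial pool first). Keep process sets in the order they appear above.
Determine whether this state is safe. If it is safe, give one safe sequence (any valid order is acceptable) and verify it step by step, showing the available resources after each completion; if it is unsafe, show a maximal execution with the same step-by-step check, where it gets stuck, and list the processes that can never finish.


The state is UNSAFE.
Key observation: J8, J7, J5 can finish, but then (7, 3, 6) is all there is, and the blocked group's ram demands exceed it.
The run J8, J7, J5 cannot be extended any further. Step-by-step check:
  pool = (3, 2, 2)
  J8 needs (1, 2, 2) <= (3, 2, 2) -> finishes; pool += (2, 1, 0) = (5, 3, 2)
  J7 needs (1, 3, 0) <= (5, 3, 2) -> finishes; pool += (1, 0, 3) = (6, 3, 5)
  J5 needs (6, 0, 5) <= (6, 3, 5) -> finishes; pool += (1, 0, 1) = (7, 3, 6)
  blocked: J4 wants (6, 3, 7), pool (7, 3, 6) — not enough ram
  blocked: J3 wants (6, 0, 7), pool (7, 3, 6) — not enough ram
Never able to finish: J4 and J3.


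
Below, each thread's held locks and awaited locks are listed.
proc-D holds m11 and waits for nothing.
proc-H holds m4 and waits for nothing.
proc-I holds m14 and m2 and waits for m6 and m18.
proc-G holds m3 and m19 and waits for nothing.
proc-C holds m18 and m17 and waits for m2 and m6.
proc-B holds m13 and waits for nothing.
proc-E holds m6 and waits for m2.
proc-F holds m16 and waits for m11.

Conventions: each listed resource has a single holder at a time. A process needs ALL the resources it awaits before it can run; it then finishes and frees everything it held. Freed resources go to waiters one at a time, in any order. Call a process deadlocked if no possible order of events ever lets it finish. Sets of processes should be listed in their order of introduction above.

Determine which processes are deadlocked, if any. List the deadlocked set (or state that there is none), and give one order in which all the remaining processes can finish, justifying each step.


Deadlocked: proc-I, proc-C and proc-E.
Key observation: proc-I -> proc-C -> proc-I is a circular wait — nothing in it can go first; proc-E is caught in further circular waits.
The rest can finish in the order proc-H, proc-G, proc-D, proc-B, proc-F.
Walking it through:
  run proc-H (it waits on nothing); releases m4
  run proc-G (it waits on nothing); releases m3 and m19
  run proc-D (it waits on nothing); releases m11
  run proc-B (it waits on nothing); releases m13
  proc-F waits on m11 — all released -> runs and releases m16


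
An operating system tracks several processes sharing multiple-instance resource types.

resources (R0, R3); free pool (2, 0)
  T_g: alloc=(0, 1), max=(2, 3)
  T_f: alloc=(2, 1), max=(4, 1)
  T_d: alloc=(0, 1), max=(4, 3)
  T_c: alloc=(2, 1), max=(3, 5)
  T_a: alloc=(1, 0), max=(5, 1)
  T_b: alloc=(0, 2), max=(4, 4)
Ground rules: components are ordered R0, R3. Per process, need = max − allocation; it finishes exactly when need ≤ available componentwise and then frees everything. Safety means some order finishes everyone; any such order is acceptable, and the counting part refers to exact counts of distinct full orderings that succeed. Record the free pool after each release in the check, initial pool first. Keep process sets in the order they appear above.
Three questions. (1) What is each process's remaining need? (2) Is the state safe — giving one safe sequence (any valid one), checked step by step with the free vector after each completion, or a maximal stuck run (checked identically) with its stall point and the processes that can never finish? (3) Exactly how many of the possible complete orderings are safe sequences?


(1) Need matrix, components ordered R0, R3:
  T_g: (2, 2)
  T_f: (2, 0)
  T_d: (4, 2)
  T_c: (1, 4)
  T_a: (4, 1)
  T_b: (4, 2)
(2) UNSAFE — no complete ordering exists.
Key observation: once T_f, T_a finish, the pool peaks at (5, 1) — and every remaining process still needs more R3 than that.
A maximal execution: T_f, T_a — then nothing else fits. Walking it through:
  pool = (2, 0)
  T_f needs (2, 0) <= (2, 0) -> finishes; pool += (2, 1) = (4, 1)
  T_a needs (4, 1) <= (4, 1) -> finishes; pool += (1, 0) = (5, 1)
  T_g still needs (2, 2) but only (5, 1) is free — short on R3
  T_d still needs (4, 2) but only (5, 1) is free — short on R3
  T_c still needs (1, 4) but only (5, 1) is free — short on R3
  T_b still needs (4, 2) but only (5, 1) is free — short on R3
Permanently blocked: T_g, T_d, T_c and T_b.
(3) The exact count: 0 of the possible complete orderings are safe sequences.


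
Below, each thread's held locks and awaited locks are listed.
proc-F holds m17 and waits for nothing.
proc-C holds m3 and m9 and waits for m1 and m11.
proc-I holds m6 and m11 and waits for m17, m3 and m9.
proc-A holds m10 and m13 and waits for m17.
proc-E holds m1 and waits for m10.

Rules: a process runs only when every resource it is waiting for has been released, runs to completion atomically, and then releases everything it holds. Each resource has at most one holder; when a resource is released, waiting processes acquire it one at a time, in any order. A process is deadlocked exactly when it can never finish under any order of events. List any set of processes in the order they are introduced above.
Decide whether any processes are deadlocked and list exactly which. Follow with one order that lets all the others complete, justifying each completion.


Deadlocked set: proc-C and proc-I.
Key observation: the wait chain closes on itself along proc-C -> proc-I -> proc-C; no other process is dragged down with it.
One completion order for the rest: proc-F, proc-A, proc-E.
Check, step by step:
  run proc-F (it waits on nothing); releases m17
  proc-A: everything it awaited (m17) is free; runs, freeing m10 and m13
  proc-E: everything it awaited (m10) is free; runs, freeing m1


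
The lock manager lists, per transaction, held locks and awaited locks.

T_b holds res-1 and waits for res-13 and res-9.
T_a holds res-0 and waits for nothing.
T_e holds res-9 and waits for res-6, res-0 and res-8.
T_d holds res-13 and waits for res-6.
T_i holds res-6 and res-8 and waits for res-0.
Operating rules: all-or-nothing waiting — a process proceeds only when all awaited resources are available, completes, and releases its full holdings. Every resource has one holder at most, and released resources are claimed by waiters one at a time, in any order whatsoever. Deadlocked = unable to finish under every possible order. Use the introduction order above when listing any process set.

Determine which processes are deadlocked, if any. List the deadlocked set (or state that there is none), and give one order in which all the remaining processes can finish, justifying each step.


Nothing here is deadlocked.
Key observation: although several processes wait, no cycle exists — each chain bottoms out at a free runner.
One completion order for the rest: T_a, T_i, T_e, T_d, T_b.
Check, step by step:
  T_a: no waits; runs immediately, freeing res-0
  T_i waits on res-0 — all released -> runs and releases res-6 and res-8
  T_e waits on res-6, res-0 and res-8 — all released -> runs and releases res-9
  T_d waits on res-6 — all released -> runs and releases res-13
  T_b waits on res-13 and res-9 — all released -> runs and releases res-1


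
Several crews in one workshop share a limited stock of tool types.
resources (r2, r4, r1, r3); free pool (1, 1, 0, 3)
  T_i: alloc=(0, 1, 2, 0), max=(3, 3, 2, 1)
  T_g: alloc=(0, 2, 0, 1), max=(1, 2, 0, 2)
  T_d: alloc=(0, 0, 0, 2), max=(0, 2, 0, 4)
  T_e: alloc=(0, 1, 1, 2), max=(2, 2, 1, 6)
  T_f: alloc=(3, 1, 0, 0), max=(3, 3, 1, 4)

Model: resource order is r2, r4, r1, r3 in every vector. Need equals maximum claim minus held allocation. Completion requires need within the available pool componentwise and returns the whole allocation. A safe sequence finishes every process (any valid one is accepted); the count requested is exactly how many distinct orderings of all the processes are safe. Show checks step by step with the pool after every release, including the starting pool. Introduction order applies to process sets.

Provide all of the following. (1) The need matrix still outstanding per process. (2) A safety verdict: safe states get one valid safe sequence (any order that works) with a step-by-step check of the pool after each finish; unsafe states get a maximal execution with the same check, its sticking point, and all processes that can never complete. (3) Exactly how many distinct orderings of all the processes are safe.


(1) Need matrix, components ordered r2, r4, r1, r3:
  T_i: (3, 2, 0, 1)
  T_g: (1, 0, 0, 1)
  T_d: (0, 2, 0, 2)
  T_e: (2, 1, 0, 4)
  T_f: (0, 2, 1, 4)
(2) UNSAFE — no complete ordering exists.
Key observation: after T_g, T_d the pool peaks at (1, 3, 0, 6), and each blocked process is short somewhere: T_i on r2; T_e on r2; T_f on r1.
A maximal execution: T_g, T_d — then nothing else fits. Verifying each step:
  pool = (1, 1, 0, 3)
  T_g: need (1, 0, 0, 1) fits (1, 1, 0, 3); releases (0, 2, 0, 1), pool now (1, 3, 0, 4)
  T_d: need (0, 2, 0, 2) fits (1, 3, 0, 4); releases (0, 0, 0, 2), pool now (1, 3, 0, 6)
  T_i still needs (3, 2, 0, 1) but only (1, 3, 0, 6) is free — short on r2
  T_e still needs (2, 1, 0, 4) but only (1, 3, 0, 6) is free — short on r2
  T_f still needs (0, 2, 1, 4) but only (1, 3, 0, 6) is free — short on r1
Permanently blocked: T_i, T_e and T_f.
(3) Exactly 0 of the possible complete orderings are safe sequences.


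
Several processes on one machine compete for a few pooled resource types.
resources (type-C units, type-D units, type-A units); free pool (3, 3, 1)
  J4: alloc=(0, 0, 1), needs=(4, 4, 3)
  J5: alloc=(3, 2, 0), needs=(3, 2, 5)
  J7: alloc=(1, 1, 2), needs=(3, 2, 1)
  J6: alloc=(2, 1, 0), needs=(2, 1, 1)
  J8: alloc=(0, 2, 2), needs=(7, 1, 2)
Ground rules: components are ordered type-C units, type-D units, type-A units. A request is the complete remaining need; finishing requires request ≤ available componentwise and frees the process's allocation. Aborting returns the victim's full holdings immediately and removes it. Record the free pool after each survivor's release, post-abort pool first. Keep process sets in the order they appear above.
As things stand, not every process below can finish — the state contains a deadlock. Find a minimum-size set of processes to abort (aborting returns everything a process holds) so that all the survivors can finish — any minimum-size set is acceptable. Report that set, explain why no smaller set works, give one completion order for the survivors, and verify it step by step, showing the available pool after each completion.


Minimum abort set: J8.
Key observation: no ordering could ever have run J5 before the abort of J8; with (0, 2, 2) back in the pool it fits at step 2.
Why nothing smaller works: aborting no one leaves the state deadlocked as given.
The survivors complete as J7, J5, J4, J6. Step-by-step check (starting from the post-abort pool):
  pool = (3, 5, 3)
  J7: need (3, 2, 1) fits (3, 5, 3); releases (1, 1, 2), pool now (4, 6, 5)
  J5: need (3, 2, 5) fits (4, 6, 5); releases (3, 2, 0), pool now (7, 8, 5)
  J4: need (4, 4, 3) fits (7, 8, 5); releases (0, 0, 1), pool now (7, 8, 6)
  J6: need (2, 1, 1) fits (7, 8, 6); releases (2, 1, 0), pool now (9, 9, 6)


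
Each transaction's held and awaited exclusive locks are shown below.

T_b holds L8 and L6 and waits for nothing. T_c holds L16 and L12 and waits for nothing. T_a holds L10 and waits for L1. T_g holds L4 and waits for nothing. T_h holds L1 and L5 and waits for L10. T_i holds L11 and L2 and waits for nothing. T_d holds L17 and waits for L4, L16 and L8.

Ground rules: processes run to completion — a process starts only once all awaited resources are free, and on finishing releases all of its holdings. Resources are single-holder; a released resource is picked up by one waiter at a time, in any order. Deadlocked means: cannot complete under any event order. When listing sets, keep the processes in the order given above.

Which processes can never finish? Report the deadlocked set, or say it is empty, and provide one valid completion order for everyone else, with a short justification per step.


Deadlocked set: T_a and T_h.
Key observation: the waits loop around T_a -> T_h -> T_a with no way out; no other process is dragged down with it.
A valid finishing order for the others: T_c, T_b, T_i, T_g, T_d.
Step-by-step check:
  run T_c (it waits on nothing); releases L16 and L12
  run T_b (it waits on nothing); releases L8 and L6
  run T_i (it waits on nothing); releases L11 and L2
  run T_g (it waits on nothing); releases L4
  T_d: everything it awaited (L4, L16 and L8) is free; runs, freeing L17


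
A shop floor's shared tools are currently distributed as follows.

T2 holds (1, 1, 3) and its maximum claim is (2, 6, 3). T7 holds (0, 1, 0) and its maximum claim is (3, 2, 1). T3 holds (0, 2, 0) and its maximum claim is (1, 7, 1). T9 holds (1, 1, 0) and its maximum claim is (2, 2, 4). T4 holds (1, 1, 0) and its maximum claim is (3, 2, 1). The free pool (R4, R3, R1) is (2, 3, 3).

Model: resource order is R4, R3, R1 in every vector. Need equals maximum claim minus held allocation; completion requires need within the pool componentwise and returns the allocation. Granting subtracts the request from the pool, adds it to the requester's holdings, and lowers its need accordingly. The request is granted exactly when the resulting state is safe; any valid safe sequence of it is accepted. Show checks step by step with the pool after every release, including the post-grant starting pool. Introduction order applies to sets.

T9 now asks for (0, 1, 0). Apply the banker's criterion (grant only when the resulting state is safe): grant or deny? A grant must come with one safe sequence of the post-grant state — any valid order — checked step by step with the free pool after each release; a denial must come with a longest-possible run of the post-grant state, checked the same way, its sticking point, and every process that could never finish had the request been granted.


DENY — the pretend-granted state is unsafe.
Key observation: after T4, T7 the pool peaks at (3, 4, 3), and each blocked process is short somewhere: T2 on R3; T3 on R3; T9 on R1.
After a pretend grant, a maximal execution: T4, T7 — then nothing else fits. Walking it through:
  pool = (2, 2, 3)
  T4: need (2, 1, 1) fits (2, 2, 3); releases (1, 1, 0), pool now (3, 3, 3)
  T7: need (3, 1, 1) fits (3, 3, 3); releases (0, 1, 0), pool now (3, 4, 3)
  blocked: T2 wants (1, 5, 0), pool (3, 4, 3) — not enough R3
  blocked: T3 wants (1, 5, 1), pool (3, 4, 3) — not enough R3
  blocked: T9 wants (1, 0, 4), pool (3, 4, 3) — not enough R1
Had the request been granted, T2, T3 and T9 could never finish.


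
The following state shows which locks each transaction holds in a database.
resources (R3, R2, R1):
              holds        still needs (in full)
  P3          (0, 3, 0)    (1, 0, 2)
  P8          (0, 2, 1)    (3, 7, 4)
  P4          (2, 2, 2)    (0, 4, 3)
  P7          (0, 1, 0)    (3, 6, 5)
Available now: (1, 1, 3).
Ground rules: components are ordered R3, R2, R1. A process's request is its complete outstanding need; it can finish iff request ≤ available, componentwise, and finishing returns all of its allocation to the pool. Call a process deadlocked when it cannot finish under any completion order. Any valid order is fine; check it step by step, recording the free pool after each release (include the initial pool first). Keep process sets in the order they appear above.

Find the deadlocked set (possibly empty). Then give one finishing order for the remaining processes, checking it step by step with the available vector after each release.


No process is deadlocked.
Key observation: beginning at P3, releases accumulate fast enough that every process eventually fits.
A valid finishing order for the others: P3, P4, P7, P8. Step-by-step check:
  pool = (1, 1, 3)
  run P3 (needs (1, 0, 2), free (1, 1, 3)); after release of (0, 3, 0) the pool is (1, 4, 3)
  run P4 (needs (0, 4, 3), free (1, 4, 3)); after release of (2, 2, 2) the pool is (3, 6, 5)
  run P7 (needs (3, 6, 5), free (3, 6, 5)); after release of (0, 1, 0) the pool is (3, 7, 5)
  run P8 (needs (3, 7, 4), free (3, 7, 5)); after release of (0, 2, 1) the pool is (3, 9, 6)


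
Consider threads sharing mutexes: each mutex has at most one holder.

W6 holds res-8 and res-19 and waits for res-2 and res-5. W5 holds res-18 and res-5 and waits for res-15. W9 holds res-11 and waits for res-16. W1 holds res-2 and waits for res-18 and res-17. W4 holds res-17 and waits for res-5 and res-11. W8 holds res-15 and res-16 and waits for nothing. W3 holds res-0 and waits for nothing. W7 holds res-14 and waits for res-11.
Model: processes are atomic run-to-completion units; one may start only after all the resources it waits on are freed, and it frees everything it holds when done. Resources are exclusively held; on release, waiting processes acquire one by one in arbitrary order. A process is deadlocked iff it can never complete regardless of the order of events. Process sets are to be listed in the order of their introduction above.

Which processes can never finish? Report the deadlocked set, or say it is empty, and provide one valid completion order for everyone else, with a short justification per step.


Nothing here is deadlocked.
Key observation: the waits form no ring: some process can always run, and its releases unblock the others one by one.
The rest can finish in the order W8, W3, W9, W7, W5, W4, W1, W6.
Step-by-step check:
  W8 waits on nothing -> runs at once and releases res-15 and res-16
  W3 waits on nothing -> runs at once and releases res-0
  W9 waits on res-16 — all released -> runs and releases res-11
  W7 waits on res-11 — all released -> runs and releases res-14
  W5 waits on res-15 — all released -> runs and releases res-18 and res-5
  W4 waits on res-5 and res-11 — all released -> runs and releases res-17
  W1 waits on res-18 and res-17 — all released -> runs and releases res-2
  W6 waits on res-2 and res-5 — all released -> runs and releases res-8 and res-19


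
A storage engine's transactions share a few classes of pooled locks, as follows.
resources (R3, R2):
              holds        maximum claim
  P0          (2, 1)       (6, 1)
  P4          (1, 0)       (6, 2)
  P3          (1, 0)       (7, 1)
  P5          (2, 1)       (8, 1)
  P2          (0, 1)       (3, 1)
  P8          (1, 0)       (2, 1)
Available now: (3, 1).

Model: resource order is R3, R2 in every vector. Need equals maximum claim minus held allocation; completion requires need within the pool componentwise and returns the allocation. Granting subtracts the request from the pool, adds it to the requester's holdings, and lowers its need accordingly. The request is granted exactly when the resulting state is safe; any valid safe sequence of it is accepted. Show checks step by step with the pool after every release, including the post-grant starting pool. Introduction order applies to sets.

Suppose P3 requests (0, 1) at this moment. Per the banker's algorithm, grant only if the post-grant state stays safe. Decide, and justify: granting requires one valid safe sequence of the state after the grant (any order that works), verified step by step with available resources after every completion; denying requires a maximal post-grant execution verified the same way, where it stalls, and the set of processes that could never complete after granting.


GRANT — the state after the grant stays safe, e.g. via P2, P8, P0, P4, P3, P5.
Key observation: even at the reduced pool (3, 0), P2 fits immediately, so safety survives the grant.
Step-by-step check of the post-grant state:
  pool = (3, 0)
  run P2 (needs (3, 0), free (3, 0)); after release of (0, 1) the pool is (3, 1)
  run P8 (needs (1, 1), free (3, 1)); after release of (1, 0) the pool is (4, 1)
  run P0 (needs (4, 0), free (4, 1)); after release of (2, 1) the pool is (6, 2)
  run P4 (needs (5, 2), free (6, 2)); after release of (1, 0) the pool is (7, 2)
  run P3 (needs (6, 0), free (7, 2)); after release of (1, 1) the pool is (8, 3)
  run P5 (needs (6, 0), free (8, 3)); after release of (2, 1) the pool is (10, 4)


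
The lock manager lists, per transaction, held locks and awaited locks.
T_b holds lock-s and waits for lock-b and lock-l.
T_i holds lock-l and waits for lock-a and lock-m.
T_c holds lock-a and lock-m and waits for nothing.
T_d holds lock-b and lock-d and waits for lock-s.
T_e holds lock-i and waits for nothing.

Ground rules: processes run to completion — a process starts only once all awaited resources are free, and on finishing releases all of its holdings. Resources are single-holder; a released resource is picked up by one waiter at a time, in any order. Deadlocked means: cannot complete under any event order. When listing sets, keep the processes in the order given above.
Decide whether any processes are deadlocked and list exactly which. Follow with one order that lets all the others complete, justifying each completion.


Deadlocked set: T_b and T_d.
Key observation: T_b -> T_d -> T_b is a circular wait — nothing in it can go first; no other process is dragged down with it.
The rest can finish in the order T_c, T_e, T_i.
Walking it through:
  T_c: no waits; runs immediately, freeing lock-a and lock-m
  T_e: no waits; runs immediately, freeing lock-i
  T_i: everything it awaited (lock-a and lock-m) is free; runs, freeing lock-l


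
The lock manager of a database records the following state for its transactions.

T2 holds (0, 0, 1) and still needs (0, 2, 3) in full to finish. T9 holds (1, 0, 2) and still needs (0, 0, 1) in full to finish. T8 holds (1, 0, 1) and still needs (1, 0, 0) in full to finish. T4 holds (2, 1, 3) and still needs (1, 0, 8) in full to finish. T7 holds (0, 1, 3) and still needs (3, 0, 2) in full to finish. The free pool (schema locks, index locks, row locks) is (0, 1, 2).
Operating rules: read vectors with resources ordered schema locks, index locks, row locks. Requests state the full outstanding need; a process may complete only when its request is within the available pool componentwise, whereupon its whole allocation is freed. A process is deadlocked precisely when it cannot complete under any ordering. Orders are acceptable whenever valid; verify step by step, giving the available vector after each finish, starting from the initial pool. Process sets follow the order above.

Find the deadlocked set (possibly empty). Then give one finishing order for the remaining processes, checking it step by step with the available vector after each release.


Deadlocked set: T2, T4 and T7.
Key observation: after T9, T8 the pool peaks at (2, 1, 5), and each blocked process is short somewhere: T2 on index locks; T4 on row locks; T7 on schema locks.
A valid finishing order for the others: T9, T8. Walking it through:
  pool = (0, 1, 2)
  run T9 (needs (0, 0, 1), free (0, 1, 2)); after release of (1, 0, 2) the pool is (1, 1, 4)
  run T8 (needs (1, 0, 0), free (1, 1, 4)); after release of (1, 0, 1) the pool is (2, 1, 5)
The blocked processes can never fit:
  T2 cannot run: need (0, 2, 3) vs free (2, 1, 5) (insufficient index locks)
  T4 cannot run: need (1, 0, 8) vs free (2, 1, 5) (insufficient row locks)
  T7 cannot run: need (3, 0, 2) vs free (2, 1, 5) (insufficient schema locks)


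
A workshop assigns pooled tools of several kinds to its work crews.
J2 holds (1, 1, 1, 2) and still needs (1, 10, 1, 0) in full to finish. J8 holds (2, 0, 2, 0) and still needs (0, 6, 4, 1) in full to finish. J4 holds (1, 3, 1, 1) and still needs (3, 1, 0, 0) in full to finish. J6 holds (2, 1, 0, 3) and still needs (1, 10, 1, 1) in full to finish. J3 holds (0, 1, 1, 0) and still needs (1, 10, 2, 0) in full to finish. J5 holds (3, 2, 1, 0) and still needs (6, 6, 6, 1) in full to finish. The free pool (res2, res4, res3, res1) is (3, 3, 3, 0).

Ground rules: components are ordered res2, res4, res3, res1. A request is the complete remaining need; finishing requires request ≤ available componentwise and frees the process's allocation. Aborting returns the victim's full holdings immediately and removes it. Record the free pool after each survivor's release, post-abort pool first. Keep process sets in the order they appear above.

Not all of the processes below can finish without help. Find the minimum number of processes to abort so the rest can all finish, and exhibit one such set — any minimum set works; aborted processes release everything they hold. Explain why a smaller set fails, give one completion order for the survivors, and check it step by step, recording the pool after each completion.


Minimum abort set: J2 and J6.
Key observation: aborting J2 and J6 returns (3, 2, 1, 5), and J3 — hopeless before — runs at step 4 with the returned capacity in the pool.
Minimality, checking each single-abort alternative: J2 alone leaves J6 blocked (short on res4); J8 alone leaves J2 blocked (short on res4); J4 alone leaves J2 blocked (short on res4); J6 alone leaves J2 blocked (short on res4); J3 alone leaves J2 blocked (short on res4); J5 alone leaves J2 blocked (short on res4).
Survivors finish in the order: J4, J8, J5, J3. Walking it through (pool after the aborts first):
  pool = (6, 5, 4, 5)
  J4 needs (3, 1, 0, 0) <= (6, 5, 4, 5) -> finishes; pool += (1, 3, 1, 1) = (7, 8, 5, 6)
  J8 needs (0, 6, 4, 1) <= (7, 8, 5, 6) -> finishes; pool += (2, 0, 2, 0) = (9, 8, 7, 6)
  J5 needs (6, 6, 6, 1) <= (9, 8, 7, 6) -> finishes; pool += (3, 2, 1, 0) = (12, 10, 8, 6)
  J3 needs (1, 10, 2, 0) <= (12, 10, 8, 6) -> finishes; pool += (0, 1, 1, 0) = (12, 11, 9, 6)


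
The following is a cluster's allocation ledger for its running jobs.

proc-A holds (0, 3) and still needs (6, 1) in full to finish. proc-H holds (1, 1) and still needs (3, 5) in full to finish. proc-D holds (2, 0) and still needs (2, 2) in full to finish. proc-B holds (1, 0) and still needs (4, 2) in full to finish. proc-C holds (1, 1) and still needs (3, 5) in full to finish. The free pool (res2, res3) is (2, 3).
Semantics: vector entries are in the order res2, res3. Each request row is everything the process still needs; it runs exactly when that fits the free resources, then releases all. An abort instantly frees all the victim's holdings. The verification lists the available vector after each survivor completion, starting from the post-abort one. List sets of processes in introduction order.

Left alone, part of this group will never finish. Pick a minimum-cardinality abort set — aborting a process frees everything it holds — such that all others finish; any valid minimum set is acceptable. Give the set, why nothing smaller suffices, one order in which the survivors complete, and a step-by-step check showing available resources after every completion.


The answer: abort proc-C.
Key observation: the deadlocked proc-A becomes finishable only because proc-C released (1, 1); it completes at step 3 below.
No smaller set exists: with zero aborts the deadlock remains.
Survivors finish in the order: proc-D, proc-B, proc-A, proc-H. Verifying each step (pool after the aborts first):
  pool = (3, 4)
  proc-D needs (2, 2) <= (3, 4) -> finishes; pool += (2, 0) = (5, 4)
  proc-B needs (4, 2) <= (5, 4) -> finishes; pool += (1, 0) = (6, 4)
  proc-A needs (6, 1) <= (6, 4) -> finishes; pool += (0, 3) = (6, 7)
  proc-H needs (3, 5) <= (6, 7) -> finishes; pool += (1, 1) = (7, 8)


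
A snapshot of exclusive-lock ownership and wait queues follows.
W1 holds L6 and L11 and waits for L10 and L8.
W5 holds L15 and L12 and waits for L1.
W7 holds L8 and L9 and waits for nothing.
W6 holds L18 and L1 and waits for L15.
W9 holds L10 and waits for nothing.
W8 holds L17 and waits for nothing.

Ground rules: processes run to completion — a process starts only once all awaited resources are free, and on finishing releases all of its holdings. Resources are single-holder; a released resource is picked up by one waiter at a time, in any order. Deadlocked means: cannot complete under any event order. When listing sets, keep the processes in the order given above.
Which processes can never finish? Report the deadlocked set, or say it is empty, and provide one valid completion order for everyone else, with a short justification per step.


The deadlocked set is W5 and W6.
Key observation: the waits loop around W5 -> W6 -> W5 with no way out; no other process is dragged down with it.
One completion order for the rest: W9, W7, W8, W1.
Verifying each step:
  run W9 (it waits on nothing); releases L10
  run W7 (it waits on nothing); releases L8 and L9
  run W8 (it waits on nothing); releases L17
  W1: everything it awaited (L10 and L8) is free; runs, freeing L6 and L11


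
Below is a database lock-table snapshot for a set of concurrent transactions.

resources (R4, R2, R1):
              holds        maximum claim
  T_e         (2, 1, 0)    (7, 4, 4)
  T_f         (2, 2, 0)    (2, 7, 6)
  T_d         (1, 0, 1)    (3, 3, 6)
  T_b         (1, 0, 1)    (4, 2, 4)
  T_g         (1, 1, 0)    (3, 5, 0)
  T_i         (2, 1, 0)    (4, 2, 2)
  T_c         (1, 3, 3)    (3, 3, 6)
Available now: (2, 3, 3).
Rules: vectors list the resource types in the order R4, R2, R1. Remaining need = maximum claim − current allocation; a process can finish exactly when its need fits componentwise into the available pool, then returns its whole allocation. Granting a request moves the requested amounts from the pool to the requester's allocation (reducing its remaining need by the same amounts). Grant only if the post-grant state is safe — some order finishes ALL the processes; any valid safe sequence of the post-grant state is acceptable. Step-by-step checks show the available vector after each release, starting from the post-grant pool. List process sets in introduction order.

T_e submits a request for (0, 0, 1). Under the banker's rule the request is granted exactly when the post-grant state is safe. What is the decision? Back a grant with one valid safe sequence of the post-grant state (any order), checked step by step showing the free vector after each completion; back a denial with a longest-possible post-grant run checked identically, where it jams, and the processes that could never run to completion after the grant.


DENY. Granting would leave the state unsafe.
Key observation: after T_i, T_g complete, (5, 5, 2) is the best the pool ever gets, yet each leftover process wants more R1.
Pretend the grant happened; the run T_i, T_g goes as far as possible. Check, step by step:
  pool = (2, 3, 2)
  T_i: need (2, 1, 2) fits (2, 3, 2); releases (2, 1, 0), pool now (4, 4, 2)
  T_g: need (2, 4, 0) fits (4, 4, 2); releases (1, 1, 0), pool now (5, 5, 2)
  T_e cannot run: need (5, 3, 3) vs free (5, 5, 2) (insufficient R1)
  T_f cannot run: need (0, 5, 6) vs free (5, 5, 2) (insufficient R1)
  T_d cannot run: need (2, 3, 5) vs free (5, 5, 2) (insufficient R1)
  T_b cannot run: need (3, 2, 3) vs free (5, 5, 2) (insufficient R1)
  T_c cannot run: need (2, 0, 3) vs free (5, 5, 2) (insufficient R1)
Had the request been granted, T_e, T_f, T_d, T_b and T_c could never finish.


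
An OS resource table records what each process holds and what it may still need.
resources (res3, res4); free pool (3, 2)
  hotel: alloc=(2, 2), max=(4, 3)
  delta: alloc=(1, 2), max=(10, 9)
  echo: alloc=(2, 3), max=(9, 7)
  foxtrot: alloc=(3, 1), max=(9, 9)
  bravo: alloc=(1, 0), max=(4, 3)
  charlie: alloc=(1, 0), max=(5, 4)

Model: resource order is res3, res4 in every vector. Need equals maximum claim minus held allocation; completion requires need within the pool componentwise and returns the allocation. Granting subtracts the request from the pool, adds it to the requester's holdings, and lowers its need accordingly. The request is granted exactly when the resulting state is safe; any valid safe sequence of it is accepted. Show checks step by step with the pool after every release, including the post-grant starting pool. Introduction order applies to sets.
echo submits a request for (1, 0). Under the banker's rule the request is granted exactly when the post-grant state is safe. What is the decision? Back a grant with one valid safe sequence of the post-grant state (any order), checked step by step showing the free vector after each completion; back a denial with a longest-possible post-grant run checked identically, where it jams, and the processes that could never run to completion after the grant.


GRANT. The post-grant state is safe; one safe sequence: hotel, charlie, bravo, echo, delta, foxtrot.
Key observation: with (2, 2) left after the transfer, hotel can run at once — the state stays safe.
Step-by-step check of the post-grant state:
  pool = (2, 2)
  hotel: need (2, 1) fits (2, 2); releases (2, 2), pool now (4, 4)
  charlie: need (4, 4) fits (4, 4); releases (1, 0), pool now (5, 4)
  bravo: need (3, 3) fits (5, 4); releases (1, 0), pool now (6, 4)
  echo: need (6, 4) fits (6, 4); releases (3, 3), pool now (9, 7)
  delta: need (9, 7) fits (9, 7); releases (1, 2), pool now (10, 9)
  foxtrot: need (6, 8) fits (10, 9); releases (3, 1), pool now (13, 10)


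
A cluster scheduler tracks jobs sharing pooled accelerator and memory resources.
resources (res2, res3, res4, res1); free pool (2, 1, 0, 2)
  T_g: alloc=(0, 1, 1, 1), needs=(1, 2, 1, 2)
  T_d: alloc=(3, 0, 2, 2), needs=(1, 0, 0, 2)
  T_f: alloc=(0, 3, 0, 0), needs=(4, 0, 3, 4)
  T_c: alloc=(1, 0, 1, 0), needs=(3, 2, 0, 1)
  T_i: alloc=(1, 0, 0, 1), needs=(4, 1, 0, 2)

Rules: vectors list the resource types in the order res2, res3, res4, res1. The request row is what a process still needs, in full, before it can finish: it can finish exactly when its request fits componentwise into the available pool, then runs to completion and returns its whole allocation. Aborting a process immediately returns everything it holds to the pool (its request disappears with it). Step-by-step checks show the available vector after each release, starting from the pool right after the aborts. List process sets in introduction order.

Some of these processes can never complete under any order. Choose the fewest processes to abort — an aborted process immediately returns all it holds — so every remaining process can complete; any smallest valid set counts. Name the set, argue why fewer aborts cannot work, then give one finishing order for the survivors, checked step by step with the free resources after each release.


Minimum abort set: T_c.
Key observation: T_f had no path to completion before; after the abort of T_c ((1, 0, 1, 0) returned), step 2 is where it fits.
Minimality: the empty abort set fails — the state is deadlocked as it stands.
The survivors complete as T_d, T_f, T_g, T_i. Step-by-step check (starting from the post-abort pool):
  pool = (3, 1, 1, 2)
  T_d needs (1, 0, 0, 2) <= (3, 1, 1, 2) -> finishes; pool += (3, 0, 2, 2) = (6, 1, 3, 4)
  T_f needs (4, 0, 3, 4) <= (6, 1, 3, 4) -> finishes; pool += (0, 3, 0, 0) = (6, 4, 3, 4)
  T_g needs (1, 2, 1, 2) <= (6, 4, 3, 4) -> finishes; pool += (0, 1, 1, 1) = (6, 5, 4, 5)
  T_i needs (4, 1, 0, 2) <= (6, 5, 4, 5) -> finishes; pool += (1, 0, 0, 1) = (7, 5, 4, 6)


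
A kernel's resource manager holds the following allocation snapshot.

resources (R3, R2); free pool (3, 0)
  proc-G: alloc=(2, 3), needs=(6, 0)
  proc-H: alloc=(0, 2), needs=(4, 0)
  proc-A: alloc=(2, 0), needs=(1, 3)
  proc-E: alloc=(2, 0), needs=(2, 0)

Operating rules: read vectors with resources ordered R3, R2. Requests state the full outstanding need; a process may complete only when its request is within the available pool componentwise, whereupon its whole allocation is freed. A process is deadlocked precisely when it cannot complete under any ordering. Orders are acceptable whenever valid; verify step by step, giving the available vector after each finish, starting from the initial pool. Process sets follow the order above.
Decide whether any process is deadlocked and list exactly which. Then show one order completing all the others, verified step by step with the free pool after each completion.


The deadlocked set is proc-G and proc-A.
Key observation: after proc-E, proc-H the pool peaks at (5, 2), and each blocked process is short somewhere: proc-G on R3; proc-A on R2.
The rest can finish in the order proc-E, proc-H. Walking it through:
  pool = (3, 0)
  proc-E: need (2, 0) fits (3, 0); releases (2, 0), pool now (5, 0)
  proc-H: need (4, 0) fits (5, 0); releases (0, 2), pool now (5, 2)
The blocked processes can never fit:
  blocked: proc-G wants (6, 0), pool (5, 2) — not enough R3
  blocked: proc-A wants (1, 3), pool (5, 2) — not enough R2
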